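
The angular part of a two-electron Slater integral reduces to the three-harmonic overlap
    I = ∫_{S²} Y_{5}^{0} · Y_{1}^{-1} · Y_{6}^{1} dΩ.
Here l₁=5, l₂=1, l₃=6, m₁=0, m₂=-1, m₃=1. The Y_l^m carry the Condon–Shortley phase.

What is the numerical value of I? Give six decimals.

-0.187239

Checks pass: Σm=0; 12 even; l₃=6∈[4,6].
(2·5+1)(2·1+1)(2·6+1) = 429
Δ: 0! 10! 2! / 13! → 1/858
sum: t=0:+1/14400 = 1/14400
3j²(5 1 6; 0 0 0) = Δ·Π!·Σ² = 6/143  (sign +1)
sum: t=0:+1/28800 = 1/28800
3j²(5 1 6; 0 -1 1) = Δ·Π!·Σ² = 7/286  (sign -1)
combine: 4πI² = 429·6/143·7/286 = 63/143
take √, sign -1: I = -0.18723944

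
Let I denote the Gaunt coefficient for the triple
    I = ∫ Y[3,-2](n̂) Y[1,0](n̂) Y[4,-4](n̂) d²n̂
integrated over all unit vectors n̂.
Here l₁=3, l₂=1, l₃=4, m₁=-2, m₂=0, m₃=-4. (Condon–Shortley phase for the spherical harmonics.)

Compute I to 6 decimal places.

-2 + 0 − 4 = -6 ≠ 0: azimuthal integral kills it; I = 0

0.000000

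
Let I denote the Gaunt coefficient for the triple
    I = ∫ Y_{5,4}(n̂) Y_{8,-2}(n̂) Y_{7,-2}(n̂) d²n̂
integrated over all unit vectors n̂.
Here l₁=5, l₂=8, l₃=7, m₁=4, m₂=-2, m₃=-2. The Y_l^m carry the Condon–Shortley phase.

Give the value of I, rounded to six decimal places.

Checks pass: Σm=0; 20 even; l₃=7∈[3,13].
(2·5+1)(2·8+1)(2·7+1) = 2805
Δ: 6! 4! 10! / 21! → 1/814773960
sum: t=1:−1/87091200 t=2:+1/4976640 t=3:−1/2073600 t=4:+1/4976640 t=5:−1/87091200 = -1/9676800
3j²(5 8 7; 0 0 0) = Δ·Π!·Σ² = 360/46189  (sign +1)
sum: t=0:+1/74649600 t=1:−1/41472000 = -1/93312000
3j²(5 8 7; 4 -2 -2) = Δ·Π!·Σ² = 1344/230945  (sign +1)
combine: 4πI² = 2805·360/46189·1344/230945 = 1451520/11408683
take √, sign +1: I = 0.10062105

0.100621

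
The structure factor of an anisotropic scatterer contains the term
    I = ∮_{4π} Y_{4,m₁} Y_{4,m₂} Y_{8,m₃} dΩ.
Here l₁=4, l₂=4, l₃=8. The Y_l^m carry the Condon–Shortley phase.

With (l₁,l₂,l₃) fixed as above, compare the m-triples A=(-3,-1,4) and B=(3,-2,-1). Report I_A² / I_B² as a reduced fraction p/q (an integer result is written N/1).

88/7

Same 4,4,8: normalisation and zero-m 3j drop out of the ratio.
A: Δ: 0! 8! 8! / 17! → 1/218790; sum: t=0:+1/3628800 = 1/3628800; 3j²(4 4 8; -3 -1 4) = Δ·Π!·Σ² = 16/1105  (sign +1)
B: Δ: 0! 8! 8! / 17! → 1/218790; sum: t=0:+1/7257600 = 1/7257600; 3j²(4 4 8; 3 -2 -1) = Δ·Π!·Σ² = 14/12155  (sign -1)
I_A²/I_B² = (16/1105)/(14/12155) = 88/7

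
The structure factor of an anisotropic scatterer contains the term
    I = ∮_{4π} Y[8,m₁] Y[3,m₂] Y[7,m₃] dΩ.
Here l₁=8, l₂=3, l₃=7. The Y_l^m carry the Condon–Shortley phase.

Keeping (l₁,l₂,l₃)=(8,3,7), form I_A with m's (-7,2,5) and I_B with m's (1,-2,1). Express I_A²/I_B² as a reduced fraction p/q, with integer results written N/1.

1625/768

Shared (l₁,l₂,l₃)=(8,3,7): N and (l;000)² cancel in I_A²/I_B².
A: Δ = 4!·12!·2!/19! = 1/5290740; Racah Σ t=3..4: t=3:−1/5748019200 t=4:+1/958003200 = 1/1149603840; ⇒ 3j(8 3 7; -7 2 5)² = 125/5814, sgn +1
B: Δ = 4!·12!·2!/19! = 1/5290740; Racah Σ t=0..1: t=0:+1/14515200 t=1:−1/6220800 = -1/10886400; ⇒ 3j(8 3 7; 1 -2 1)² = 128/12597, sgn -1
I_A²/I_B² = (125/5814)/(128/12597) = 1625/768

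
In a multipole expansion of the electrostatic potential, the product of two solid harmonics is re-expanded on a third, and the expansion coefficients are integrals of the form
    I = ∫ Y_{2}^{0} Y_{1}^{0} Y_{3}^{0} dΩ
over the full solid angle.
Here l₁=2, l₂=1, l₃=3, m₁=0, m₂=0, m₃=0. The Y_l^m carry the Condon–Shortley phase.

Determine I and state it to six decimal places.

0.247767

Checks pass: Σm=0; 6 even; l₃=3∈[1,3].
(2·2+1)(2·1+1)(2·3+1) = 105
Δ: 0! 4! 2! / 7! → 1/105
sum: t=0:+1/4 = 1/4
3j²(2 1 3; 0 0 0) = Δ·Π!·Σ² = 3/35  (sign -1)
(m-triple is (0,0,0) — same symbol as above.)
combine: 4πI² = 105·3/35·3/35 = 27/35
take √, sign +1: I = 0.24776670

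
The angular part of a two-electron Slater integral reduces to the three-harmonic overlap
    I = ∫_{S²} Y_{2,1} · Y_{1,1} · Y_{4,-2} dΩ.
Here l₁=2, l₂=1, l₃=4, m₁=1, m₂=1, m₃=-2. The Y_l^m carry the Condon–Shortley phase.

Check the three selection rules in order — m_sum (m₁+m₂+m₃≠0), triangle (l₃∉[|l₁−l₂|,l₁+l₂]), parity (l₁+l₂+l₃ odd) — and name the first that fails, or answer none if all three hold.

Σmᵢ = 0  ✓
l₃∈[|l₁−l₂|,l₁+l₂]=[1,3], have l₃=4  ✗
Σlᵢ = 7 ⇒ odd

triangle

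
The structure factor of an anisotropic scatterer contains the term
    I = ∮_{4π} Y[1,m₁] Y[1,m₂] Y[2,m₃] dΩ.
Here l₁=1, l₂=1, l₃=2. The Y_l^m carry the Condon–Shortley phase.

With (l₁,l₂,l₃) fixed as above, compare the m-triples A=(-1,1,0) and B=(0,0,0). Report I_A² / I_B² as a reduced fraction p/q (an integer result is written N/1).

1/4

Same 1,1,2: normalisation and zero-m 3j drop out of the ratio.
A: Δ: 0! 2! 2! / 5! → 1/30; sum: t=0:+1/4 = 1/4; 3j²(1 1 2; -1 1 0) = Δ·Π!·Σ² = 1/30  (sign +1)
B: Δ: 0! 2! 2! / 5! → 1/30; sum: t=0:+1/1 = 1/1; 3j²(1 1 2; 0 0 0) = Δ·Π!·Σ² = 2/15  (sign +1)
I_A²/I_B² = (1/30)/(2/15) = 1/4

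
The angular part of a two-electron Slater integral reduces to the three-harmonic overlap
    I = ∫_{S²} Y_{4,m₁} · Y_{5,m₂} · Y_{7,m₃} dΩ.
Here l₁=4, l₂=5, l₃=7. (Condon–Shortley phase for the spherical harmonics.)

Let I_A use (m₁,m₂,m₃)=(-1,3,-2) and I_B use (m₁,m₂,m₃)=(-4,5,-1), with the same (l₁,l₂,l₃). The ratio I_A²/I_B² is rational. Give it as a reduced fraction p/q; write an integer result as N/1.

Same 4,5,7: normalisation and zero-m 3j drop out of the ratio.
A: Δ: 2! 6! 8! / 17! → 1/6126120; sum: t=0:+1/9676800 t=1:−1/241920 t=2:+1/103680 = 163/29030400; 3j²(4 5 7; -1 3 -2) = Δ·Π!·Σ² = 26569/2042040  (sign -1)
B: Δ: 2! 6! 8! / 17! → 1/6126120; sum: t=2:+1/58060800 = 1/58060800; 3j²(4 5 7; -4 5 -1) = Δ·Π!·Σ² = 1/4862  (sign +1)
I_A²/I_B² = (26569/2042040)/(1/4862) = 26569/420

26569/420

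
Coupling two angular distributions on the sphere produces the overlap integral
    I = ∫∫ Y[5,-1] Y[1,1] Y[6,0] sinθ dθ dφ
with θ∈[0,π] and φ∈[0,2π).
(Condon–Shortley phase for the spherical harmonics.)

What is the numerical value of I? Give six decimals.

0.158246

Checks pass: Σm=0; 12 even; l₃=6∈[4,6].
(2·5+1)(2·1+1)(2·6+1) = 429
Δ: 0! 10! 2! / 13! → 1/858
sum: t=0:+1/14400 = 1/14400
3j²(5 1 6; 0 0 0) = Δ·Π!·Σ² = 6/143  (sign +1)
sum: t=0:+1/34560 = 1/34560
3j²(5 1 6; -1 1 0) = Δ·Π!·Σ² = 5/286  (sign +1)
combine: 4πI² = 429·6/143·5/286 = 45/143
take √, sign +1: I = 0.15824621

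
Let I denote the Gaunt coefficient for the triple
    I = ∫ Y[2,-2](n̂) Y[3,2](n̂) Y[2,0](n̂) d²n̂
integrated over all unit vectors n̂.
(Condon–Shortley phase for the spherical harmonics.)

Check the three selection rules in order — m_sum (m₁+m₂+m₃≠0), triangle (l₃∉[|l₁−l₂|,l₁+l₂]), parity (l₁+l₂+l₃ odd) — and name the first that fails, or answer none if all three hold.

parity

azimuthal sum: -2 + 2 + 0 = 0  ✓
1 ≤ 2 ≤ 5 (triangle on l)  ✓
L = 2 + 3 + 2 = 7 (odd)  ✗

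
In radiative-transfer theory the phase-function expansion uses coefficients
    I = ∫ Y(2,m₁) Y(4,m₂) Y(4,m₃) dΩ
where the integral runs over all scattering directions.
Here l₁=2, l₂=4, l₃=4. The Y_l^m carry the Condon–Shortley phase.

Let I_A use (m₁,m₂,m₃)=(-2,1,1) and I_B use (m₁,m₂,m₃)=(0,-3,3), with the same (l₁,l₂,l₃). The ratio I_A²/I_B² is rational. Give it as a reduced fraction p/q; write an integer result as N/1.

l's match ⇒ only the (l;m) 3-j factors differ between A and B.
A: triangle coeff Δ(2,4,4) = 1/13860; Σ_t [2,2]: t=2:+1/144 = 1/144; (3j)²=10/231 [(2 4 4; -2 1 1)], sign=-1
B: triangle coeff Δ(2,4,4) = 1/13860; Σ_t [0,1]: t=0:+1/480 t=1:−1/720 = 1/1440; (3j)²=7/1980 [(2 4 4; 0 -3 3)], sign=-1
I_A²/I_B² = (10/231)/(7/1980) = 600/49

600/49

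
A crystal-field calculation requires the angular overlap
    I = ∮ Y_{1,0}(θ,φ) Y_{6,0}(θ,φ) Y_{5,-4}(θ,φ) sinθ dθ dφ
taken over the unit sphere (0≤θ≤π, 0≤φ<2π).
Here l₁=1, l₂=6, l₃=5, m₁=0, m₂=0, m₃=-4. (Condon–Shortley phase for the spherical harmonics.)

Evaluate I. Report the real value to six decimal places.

Σmᵢ = -4 ≠ 0, so the φ-integral vanishes; I = 0

0.000000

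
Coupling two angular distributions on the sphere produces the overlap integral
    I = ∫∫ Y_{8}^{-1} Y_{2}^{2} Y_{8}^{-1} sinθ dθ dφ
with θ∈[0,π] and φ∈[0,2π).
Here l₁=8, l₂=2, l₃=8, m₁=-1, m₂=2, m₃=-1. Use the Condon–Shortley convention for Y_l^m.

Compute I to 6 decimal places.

m-sum 0 ✓  L=18 even ✓  6≤8≤10 ✓
Π(2lᵢ+1) = 17×5×17 = 1445
triangle coeff Δ(8,2,8) = 1/348840
Σ_t [0,2]: t=0:+1/116121600 t=1:−1/25401600 t=2:+1/116121600 = -1/45158400
(3j)²=24/1615 [(8 2 8; 0 0 0)], sign=-1
Σ_t [2,2]: t=2:+1/101606400 = 1/101606400
(3j)²=36/1615 [(8 2 8; -1 2 -1)], sign=-1
⇒ 4πI² = 864/1805
I = (+1)√(864/1805/(4π)) = 0.19517012

0.195170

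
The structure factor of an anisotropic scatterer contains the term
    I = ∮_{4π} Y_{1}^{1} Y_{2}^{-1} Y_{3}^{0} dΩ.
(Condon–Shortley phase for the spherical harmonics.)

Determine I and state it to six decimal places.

Rules hold: Σm=0, L=6 even, 1≤3≤3.
N = 3·5·7 = 105
Δ = 0!·2!·4!/7! = 1/105
Racah Σ t=0..0: t=0:+1/4 = 1/4
⇒ 3j(1 2 3; 0 0 0)² = 3/35, sgn -1
Racah Σ t=0..0: t=0:+1/12 = 1/12
⇒ 3j(1 2 3; 1 -1 0)² = 1/35, sgn -1
4πI² = N·(3j₀)²·(3jₘ)² = 9/35
I = +1·√(0.257143/4π) = 0.14304817

0.143048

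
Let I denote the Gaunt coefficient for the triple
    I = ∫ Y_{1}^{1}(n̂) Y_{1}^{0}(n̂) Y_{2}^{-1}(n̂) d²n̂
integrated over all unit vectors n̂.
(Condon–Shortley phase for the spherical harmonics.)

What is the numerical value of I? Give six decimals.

-0.218510

Checks pass: Σm=0; 4 even; l₃=2∈[0,2].
(2·1+1)(2·1+1)(2·2+1) = 45
Δ: 0! 2! 2! / 5! → 1/30
sum: t=0:+1/1 = 1/1
3j²(1 1 2; 0 0 0) = Δ·Π!·Σ² = 2/15  (sign +1)
sum: t=0:+1/2 = 1/2
3j²(1 1 2; 1 0 -1) = Δ·Π!·Σ² = 1/10  (sign -1)
combine: 4πI² = 45·2/15·1/10 = 3/5
take √, sign -1: I = -0.21850969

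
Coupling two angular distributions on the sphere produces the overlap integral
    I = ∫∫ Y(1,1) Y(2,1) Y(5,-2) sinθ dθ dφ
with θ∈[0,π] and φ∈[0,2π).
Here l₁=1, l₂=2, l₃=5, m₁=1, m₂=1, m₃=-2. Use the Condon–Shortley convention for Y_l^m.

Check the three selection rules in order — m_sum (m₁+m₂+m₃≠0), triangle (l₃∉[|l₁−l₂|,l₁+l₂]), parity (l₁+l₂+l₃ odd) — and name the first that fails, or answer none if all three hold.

m₁+m₂+m₃ = 1 + 1 − 2 = 0  ✓
triangle: |1−2|=1 ≤ l₃=5 ≤ 1+2=3  ✗
parity: l₁+l₂+l₃ = 8 is even

triangle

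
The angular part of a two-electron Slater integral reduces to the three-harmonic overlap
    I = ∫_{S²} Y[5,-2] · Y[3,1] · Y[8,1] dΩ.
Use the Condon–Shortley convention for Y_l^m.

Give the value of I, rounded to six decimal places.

Checks pass: Σm=0; 16 even; l₃=8∈[2,8].
(2·5+1)(2·3+1)(2·8+1) = 1309
Δ: 0! 10! 6! / 17! → 1/136136
sum: t=0:+1/518400 = 1/518400
3j²(5 3 8; 0 0 0) = Δ·Π!·Σ² = 56/2431  (sign +1)
sum: t=0:+1/1451520 = 1/1451520
3j²(5 3 8; -2 1 1) = Δ·Π!·Σ² = 45/4862  (sign -1)
combine: 4πI² = 1309·56/2431·45/4862 = 8820/31603
take √, sign -1: I = -0.14902708

-0.149027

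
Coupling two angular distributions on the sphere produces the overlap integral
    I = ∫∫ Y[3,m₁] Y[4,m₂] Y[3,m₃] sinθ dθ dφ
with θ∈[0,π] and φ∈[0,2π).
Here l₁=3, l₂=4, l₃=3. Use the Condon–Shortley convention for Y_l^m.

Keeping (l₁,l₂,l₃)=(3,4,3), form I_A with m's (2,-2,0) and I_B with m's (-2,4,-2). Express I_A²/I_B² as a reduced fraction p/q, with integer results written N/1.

3/70

l's match ⇒ only the (l;m) 3-j factors differ between A and B.
A: triangle coeff Δ(3,4,3) = 1/34650; Σ_t [0,1]: t=0:+1/96 t=1:−1/72 = -1/288; (3j)²=1/462 [(3 4 3; 2 -2 0)], sign=+1
B: triangle coeff Δ(3,4,3) = 1/34650; Σ_t [4,4]: t=4:+1/576 = 1/576; (3j)²=5/99 [(3 4 3; -2 4 -2)], sign=-1
I_A²/I_B² = (1/462)/(5/99) = 3/70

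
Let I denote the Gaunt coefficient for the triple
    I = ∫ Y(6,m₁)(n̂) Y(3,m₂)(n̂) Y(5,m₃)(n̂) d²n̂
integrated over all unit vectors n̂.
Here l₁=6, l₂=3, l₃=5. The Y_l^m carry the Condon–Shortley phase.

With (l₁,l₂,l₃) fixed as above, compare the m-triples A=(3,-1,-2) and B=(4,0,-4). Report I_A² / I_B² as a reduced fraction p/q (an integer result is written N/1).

6/5

l's match ⇒ only the (l;m) 3-j factors differ between A and B.
A: triangle coeff Δ(6,3,5) = 1/675675; Σ_t [0,2]: t=0:+1/34560 t=1:−1/8640 t=2:+1/40320 = -1/16128; (3j)²=18/1001 [(6 3 5; 3 -1 -2)], sign=+1
B: triangle coeff Δ(6,3,5) = 1/675675; Σ_t [1,2]: t=1:−1/60480 t=2:+1/161280 = -1/96768; (3j)²=15/1001 [(6 3 5; 4 0 -4)], sign=+1
I_A²/I_B² = (18/1001)/(15/1001) = 6/5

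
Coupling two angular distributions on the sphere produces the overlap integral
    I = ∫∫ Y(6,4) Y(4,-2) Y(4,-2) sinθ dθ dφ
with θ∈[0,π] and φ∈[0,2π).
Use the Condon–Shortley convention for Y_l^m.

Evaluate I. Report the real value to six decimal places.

m-sum 0 ✓  L=14 even ✓  2≤4≤10 ✓
Π(2lᵢ+1) = 13×9×9 = 1053
triangle coeff Δ(6,4,4) = 1/1261260
Σ_t [2,4]: t=2:+1/4608 t=3:−1/1296 t=4:+1/4608 = -7/20736
(3j)²=20/1287 [(6 4 4; 0 0 0)], sign=-1
Σ_t [0,2]: t=0:+1/69120 t=1:−1/14400 t=2:+1/69120 = -7/172800
(3j)²=14/715 [(6 4 4; 4 -2 -2)], sign=-1
⇒ 4πI² = 504/1573
I = (+1)√(504/1573/(4π)) = 0.15967833

0.159678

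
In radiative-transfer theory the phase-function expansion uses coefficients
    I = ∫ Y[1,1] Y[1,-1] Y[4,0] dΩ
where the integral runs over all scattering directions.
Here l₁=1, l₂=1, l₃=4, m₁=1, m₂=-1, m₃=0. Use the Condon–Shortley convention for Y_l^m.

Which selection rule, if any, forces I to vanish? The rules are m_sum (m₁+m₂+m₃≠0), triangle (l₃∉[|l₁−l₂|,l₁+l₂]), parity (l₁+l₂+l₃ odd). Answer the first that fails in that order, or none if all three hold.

triangle

Σmᵢ = 0  ✓
l₃∈[|l₁−l₂|,l₁+l₂]=[0,2], have l₃=4  ✗
Σlᵢ = 6 ⇒ even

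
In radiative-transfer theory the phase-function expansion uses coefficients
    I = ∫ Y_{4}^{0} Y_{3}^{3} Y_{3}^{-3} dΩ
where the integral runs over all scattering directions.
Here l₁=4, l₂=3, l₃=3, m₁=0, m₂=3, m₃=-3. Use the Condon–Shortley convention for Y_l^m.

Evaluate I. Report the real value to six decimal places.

-0.076935

m-sum 0 ✓  L=10 even ✓  1≤3≤7 ✓
Π(2lᵢ+1) = 9×7×7 = 441
triangle coeff Δ(4,3,3) = 1/34650
Σ_t [1,3]: t=1:−1/72 t=2:+1/16 t=3:−1/72 = 5/144
(3j)²=2/77 [(4 3 3; 0 0 0)], sign=-1
Σ_t [4,4]: t=4:+1/1152 = 1/1152
(3j)²=1/154 [(4 3 3; 0 3 -3)], sign=+1
⇒ 4πI² = 9/121
I = (-1)√(9/121/(4π)) = -0.07693494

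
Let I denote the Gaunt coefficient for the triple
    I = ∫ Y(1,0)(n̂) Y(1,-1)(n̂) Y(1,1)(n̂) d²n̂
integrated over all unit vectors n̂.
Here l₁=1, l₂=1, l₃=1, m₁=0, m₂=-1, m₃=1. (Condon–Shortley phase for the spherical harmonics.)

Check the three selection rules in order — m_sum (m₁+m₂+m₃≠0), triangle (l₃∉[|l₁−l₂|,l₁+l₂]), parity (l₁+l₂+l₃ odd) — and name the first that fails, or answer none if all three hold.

azimuthal sum: 0 − 1 + 1 = 0  ✓
0 ≤ 1 ≤ 2 (triangle on l)  ✓
L = 1 + 1 + 1 = 3 (odd)  ✗

parity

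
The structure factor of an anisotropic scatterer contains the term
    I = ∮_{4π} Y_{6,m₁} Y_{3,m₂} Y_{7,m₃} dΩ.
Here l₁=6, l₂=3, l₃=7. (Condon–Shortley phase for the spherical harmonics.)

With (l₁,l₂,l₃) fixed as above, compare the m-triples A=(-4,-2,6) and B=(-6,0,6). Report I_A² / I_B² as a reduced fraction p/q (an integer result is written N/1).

80/99

l's match ⇒ only the (l;m) 3-j factors differ between A and B.
A: triangle coeff Δ(6,3,7) = 1/2042040; Σ_t [0,1]: t=0:+1/43545600 t=1:−1/8709120 = -1/10886400; (3j)²=8/357 [(6 3 7; -4 -2 6)], sign=+1
B: triangle coeff Δ(6,3,7) = 1/2042040; Σ_t [2,2]: t=2:+1/43545600 = 1/43545600; (3j)²=33/1190 [(6 3 7; -6 0 6)], sign=-1
I_A²/I_B² = (8/357)/(33/1190) = 80/99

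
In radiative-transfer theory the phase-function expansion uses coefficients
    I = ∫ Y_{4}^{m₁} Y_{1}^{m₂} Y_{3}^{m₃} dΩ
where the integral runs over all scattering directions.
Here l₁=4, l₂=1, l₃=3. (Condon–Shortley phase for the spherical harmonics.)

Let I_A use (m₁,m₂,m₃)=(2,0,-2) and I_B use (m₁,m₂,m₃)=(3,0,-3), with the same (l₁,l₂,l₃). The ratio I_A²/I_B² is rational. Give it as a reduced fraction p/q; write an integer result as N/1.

Same 4,1,3: normalisation and zero-m 3j drop out of the ratio.
A: Δ: 2! 6! 0! / 9! → 1/252; sum: t=1:−1/120 = -1/120; 3j²(4 1 3; 2 0 -2) = Δ·Π!·Σ² = 1/21  (sign +1)
B: Δ: 2! 6! 0! / 9! → 1/252; sum: t=1:−1/720 = -1/720; 3j²(4 1 3; 3 0 -3) = Δ·Π!·Σ² = 1/36  (sign -1)
I_A²/I_B² = (1/21)/(1/36) = 12/7

12/7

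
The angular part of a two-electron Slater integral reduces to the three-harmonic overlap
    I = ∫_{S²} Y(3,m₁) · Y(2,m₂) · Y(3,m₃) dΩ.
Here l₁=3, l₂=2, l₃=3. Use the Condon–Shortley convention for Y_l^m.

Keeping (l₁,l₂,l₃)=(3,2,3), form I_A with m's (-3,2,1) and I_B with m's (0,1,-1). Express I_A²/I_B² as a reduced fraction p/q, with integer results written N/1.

5/1

l's match ⇒ only the (l;m) 3-j factors differ between A and B.
A: triangle coeff Δ(3,2,3) = 1/3780; Σ_t [2,2]: t=2:+1/96 = 1/96; (3j)²=1/42 [(3 2 3; -3 2 1)], sign=+1
B: triangle coeff Δ(3,2,3) = 1/3780; Σ_t [1,2]: t=1:−1/8 t=2:+1/12 = -1/24; (3j)²=1/210 [(3 2 3; 0 1 -1)], sign=-1
I_A²/I_B² = (1/42)/(1/210) = 5/1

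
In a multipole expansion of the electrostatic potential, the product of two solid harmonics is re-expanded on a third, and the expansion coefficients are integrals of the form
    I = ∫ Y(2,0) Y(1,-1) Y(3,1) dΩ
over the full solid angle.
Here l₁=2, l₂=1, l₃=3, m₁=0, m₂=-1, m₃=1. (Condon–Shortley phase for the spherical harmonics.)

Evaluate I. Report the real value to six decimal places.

Checks pass: Σm=0; 6 even; l₃=3∈[1,3].
(2·2+1)(2·1+1)(2·3+1) = 105
Δ: 0! 4! 2! / 7! → 1/105
sum: t=0:+1/4 = 1/4
3j²(2 1 3; 0 0 0) = Δ·Π!·Σ² = 3/35  (sign -1)
sum: t=0:+1/8 = 1/8
3j²(2 1 3; 0 -1 1) = Δ·Π!·Σ² = 2/35  (sign +1)
combine: 4πI² = 105·3/35·2/35 = 18/35
take √, sign -1: I = -0.20230066

-0.202301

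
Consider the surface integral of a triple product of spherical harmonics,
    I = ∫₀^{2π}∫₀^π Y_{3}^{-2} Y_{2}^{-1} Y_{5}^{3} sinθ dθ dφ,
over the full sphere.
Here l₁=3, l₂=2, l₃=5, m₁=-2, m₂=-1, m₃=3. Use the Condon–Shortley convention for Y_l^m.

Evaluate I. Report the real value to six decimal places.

-0.253584

m-sum 0 ✓  L=10 even ✓  1≤5≤5 ✓
Π(2lᵢ+1) = 7×5×11 = 385
triangle coeff Δ(3,2,5) = 1/2310
Σ_t [0,0]: t=0:+1/144 = 1/144
(3j)²=10/231 [(3 2 5; 0 0 0)], sign=-1
Σ_t [0,0]: t=0:+1/720 = 1/720
(3j)²=8/165 [(3 2 5; -2 -1 3)], sign=+1
⇒ 4πI² = 80/99
I = (-1)√(80/99/(4π)) = -0.25358436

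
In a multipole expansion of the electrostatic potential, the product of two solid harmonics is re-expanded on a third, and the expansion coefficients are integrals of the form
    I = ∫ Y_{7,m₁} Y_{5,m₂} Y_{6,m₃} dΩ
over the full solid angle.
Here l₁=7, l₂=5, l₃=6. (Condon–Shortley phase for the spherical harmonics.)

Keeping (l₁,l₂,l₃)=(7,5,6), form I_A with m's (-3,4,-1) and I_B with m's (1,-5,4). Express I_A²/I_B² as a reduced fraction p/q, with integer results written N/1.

l's match ⇒ only the (l;m) 3-j factors differ between A and B.
A: triangle coeff Δ(7,5,6) = 1/174594420; Σ_t [5,6]: t=5:−1/2073600 t=6:+1/2488320 = -1/12441600; (3j)²=98/138567 [(7 5 6; -3 4 -1)], sign=+1
B: triangle coeff Δ(7,5,6) = 1/174594420; Σ_t [0,0]: t=0:+1/24883200 = 1/24883200; (3j)²=980/138567 [(7 5 6; 1 -5 4)], sign=+1
I_A²/I_B² = (98/138567)/(980/138567) = 1/10

1/10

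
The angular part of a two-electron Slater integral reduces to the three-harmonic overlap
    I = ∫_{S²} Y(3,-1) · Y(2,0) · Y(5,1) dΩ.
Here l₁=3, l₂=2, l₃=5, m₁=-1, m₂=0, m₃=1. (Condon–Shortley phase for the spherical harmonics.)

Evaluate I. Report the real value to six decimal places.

Checks pass: Σm=0; 10 even; l₃=5∈[1,5].
(2·3+1)(2·2+1)(2·5+1) = 385
Δ: 0! 6! 4! / 11! → 1/2310
sum: t=0:+1/144 = 1/144
3j²(3 2 5; 0 0 0) = Δ·Π!·Σ² = 10/231  (sign -1)
sum: t=0:+1/192 = 1/192
3j²(3 2 5; -1 0 1) = Δ·Π!·Σ² = 3/77  (sign +1)
combine: 4πI² = 385·10/231·3/77 = 50/77
take √, sign -1: I = -0.22731846

-0.227318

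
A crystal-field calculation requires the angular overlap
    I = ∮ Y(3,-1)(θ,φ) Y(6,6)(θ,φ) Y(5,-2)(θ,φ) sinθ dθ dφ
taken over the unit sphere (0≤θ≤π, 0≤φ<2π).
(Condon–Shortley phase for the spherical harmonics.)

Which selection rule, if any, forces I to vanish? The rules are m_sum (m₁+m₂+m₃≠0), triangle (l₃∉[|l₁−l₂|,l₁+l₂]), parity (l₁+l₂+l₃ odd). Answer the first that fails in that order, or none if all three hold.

m_sum

Σmᵢ = 3  ✗
l₃∈[|l₁−l₂|,l₁+l₂]=[3,9], have l₃=5
Σlᵢ = 14 ⇒ even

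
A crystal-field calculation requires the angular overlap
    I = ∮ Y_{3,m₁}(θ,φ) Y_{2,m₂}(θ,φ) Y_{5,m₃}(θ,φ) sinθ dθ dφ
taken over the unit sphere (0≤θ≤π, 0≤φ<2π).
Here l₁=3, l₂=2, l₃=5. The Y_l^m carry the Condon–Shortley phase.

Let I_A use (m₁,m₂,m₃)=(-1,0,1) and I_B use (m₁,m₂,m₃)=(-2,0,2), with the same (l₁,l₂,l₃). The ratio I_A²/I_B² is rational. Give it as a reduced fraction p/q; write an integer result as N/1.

l's match ⇒ only the (l;m) 3-j factors differ between A and B.
A: triangle coeff Δ(3,2,5) = 1/2310; Σ_t [0,0]: t=0:+1/192 = 1/192; (3j)²=3/77 [(3 2 5; -1 0 1)], sign=+1
B: triangle coeff Δ(3,2,5) = 1/2310; Σ_t [0,0]: t=0:+1/480 = 1/480; (3j)²=3/110 [(3 2 5; -2 0 2)], sign=-1
I_A²/I_B² = (3/77)/(3/110) = 10/7

10/7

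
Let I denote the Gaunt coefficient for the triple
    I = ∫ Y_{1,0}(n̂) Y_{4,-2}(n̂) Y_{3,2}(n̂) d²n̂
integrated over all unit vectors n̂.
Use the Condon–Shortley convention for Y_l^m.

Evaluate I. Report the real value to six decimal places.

0.213244

m-sum 0 ✓  L=8 even ✓  3≤3≤5 ✓
Π(2lᵢ+1) = 3×9×7 = 189
triangle coeff Δ(1,4,3) = 1/252
Σ_t [1,1]: t=1:−1/36 = -1/36
(3j)²=4/63 [(1 4 3; 0 0 0)], sign=+1
Σ_t [1,1]: t=1:−1/120 = -1/120
(3j)²=1/21 [(1 4 3; 0 -2 2)], sign=+1
⇒ 4πI² = 4/7
I = (+1)√(4/7/(4π)) = 0.21324362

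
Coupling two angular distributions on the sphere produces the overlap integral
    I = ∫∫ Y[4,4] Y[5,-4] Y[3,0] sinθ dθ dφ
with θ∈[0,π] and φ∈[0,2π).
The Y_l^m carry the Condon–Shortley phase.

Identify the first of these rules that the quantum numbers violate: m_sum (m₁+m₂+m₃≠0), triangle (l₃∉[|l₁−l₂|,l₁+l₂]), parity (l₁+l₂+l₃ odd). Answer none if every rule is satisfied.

azimuthal sum: 4 − 4 + 0 = 0  ✓
1 ≤ 3 ≤ 9 (triangle on l)  ✓
L = 4 + 5 + 3 = 12 (even)  ✓

none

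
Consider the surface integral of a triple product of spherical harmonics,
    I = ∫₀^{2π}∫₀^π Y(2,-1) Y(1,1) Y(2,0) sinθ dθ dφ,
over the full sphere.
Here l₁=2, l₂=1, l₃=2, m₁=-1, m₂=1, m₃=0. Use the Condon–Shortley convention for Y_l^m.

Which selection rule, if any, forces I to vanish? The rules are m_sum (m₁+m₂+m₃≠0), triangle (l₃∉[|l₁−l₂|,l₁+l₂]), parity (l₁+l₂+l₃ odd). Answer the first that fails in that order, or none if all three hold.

m₁+m₂+m₃ = -1 + 1 + 0 = 0  ✓
triangle: |2−1|=1 ≤ l₃=2 ≤ 2+1=3  ✓
parity: l₁+l₂+l₃ = 5 is odd  ✗

parity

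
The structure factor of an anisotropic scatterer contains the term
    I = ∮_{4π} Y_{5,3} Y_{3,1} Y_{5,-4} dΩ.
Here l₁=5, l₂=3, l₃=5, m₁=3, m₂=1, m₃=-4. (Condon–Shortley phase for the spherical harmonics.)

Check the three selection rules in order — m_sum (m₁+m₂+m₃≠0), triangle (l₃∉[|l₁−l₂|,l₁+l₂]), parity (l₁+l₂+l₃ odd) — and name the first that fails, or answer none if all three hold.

parity

m₁+m₂+m₃ = 3 + 1 − 4 = 0  ✓
triangle: |5−3|=2 ≤ l₃=5 ≤ 5+3=8  ✓
parity: l₁+l₂+l₃ = 13 is odd  ✗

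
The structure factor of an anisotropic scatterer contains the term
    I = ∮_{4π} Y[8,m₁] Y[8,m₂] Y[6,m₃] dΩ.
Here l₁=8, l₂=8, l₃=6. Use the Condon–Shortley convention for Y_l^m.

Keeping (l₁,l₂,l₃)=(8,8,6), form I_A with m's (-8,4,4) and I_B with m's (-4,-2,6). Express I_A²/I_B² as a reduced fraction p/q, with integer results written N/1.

Same 8,8,6: normalisation and zero-m 3j drop out of the ratio.
A: Δ: 10! 6! 6! / 23! → 1/13742520792; sum: t=10:+1/125411328000 = 1/125411328000; 3j²(8 8 6; -8 4 4) = Δ·Π!·Σ² = 60/7429  (sign +1)
B: Δ: 10! 6! 6! / 23! → 1/13742520792; sum: t=6:+1/8957952000 = 1/8957952000; 3j²(8 8 6; -4 -2 6) = Δ·Π!·Σ² = 1260/96577  (sign +1)
I_A²/I_B² = (60/7429)/(1260/96577) = 13/21

13/21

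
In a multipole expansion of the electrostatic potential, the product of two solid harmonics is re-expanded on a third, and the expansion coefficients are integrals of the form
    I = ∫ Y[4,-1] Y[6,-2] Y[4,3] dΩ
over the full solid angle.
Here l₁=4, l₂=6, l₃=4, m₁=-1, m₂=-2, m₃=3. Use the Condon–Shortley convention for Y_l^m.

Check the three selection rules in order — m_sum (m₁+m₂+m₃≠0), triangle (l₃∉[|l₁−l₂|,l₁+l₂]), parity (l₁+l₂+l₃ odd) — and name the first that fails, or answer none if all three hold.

none

Σmᵢ = 0  ✓
l₃∈[|l₁−l₂|,l₁+l₂]=[2,10], have l₃=4  ✓
Σlᵢ = 14 ⇒ even  ✓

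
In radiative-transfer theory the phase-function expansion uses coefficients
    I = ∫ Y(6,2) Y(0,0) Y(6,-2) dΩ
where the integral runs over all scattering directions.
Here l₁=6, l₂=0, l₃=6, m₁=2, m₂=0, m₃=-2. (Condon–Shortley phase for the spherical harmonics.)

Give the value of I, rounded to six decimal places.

m-sum 0 ✓  L=12 even ✓  6≤6≤6 ✓
Π(2lᵢ+1) = 13×1×13 = 169
triangle coeff Δ(6,0,6) = 1/13
Σ_t [0,0]: t=0:+1/518400 = 1/518400
(3j)²=1/13 [(6 0 6; 0 0 0)], sign=+1
Σ_t [0,0]: t=0:+1/967680 = 1/967680
(3j)²=1/13 [(6 0 6; 2 0 -2)], sign=+1
⇒ 4πI² = 1/1
I = (+1)√(1/1/(4π)) = 0.28209479

0.282095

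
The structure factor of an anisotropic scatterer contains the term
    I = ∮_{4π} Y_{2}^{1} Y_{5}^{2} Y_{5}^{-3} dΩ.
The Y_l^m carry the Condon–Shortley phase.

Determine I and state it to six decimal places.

-0.161739

Rules hold: Σm=0, L=12 even, 3≤5≤7.
N = 5·11·11 = 605
Δ = 2!·2!·8!/13! = 1/38610
Racah Σ t=0..2: t=0:+1/2880 t=1:−1/576 t=2:+1/2880 = -1/960
⇒ 3j(2 5 5; 0 0 0)² = 10/429, sgn +1
Racah Σ t=0..1: t=0:+1/10080 t=1:−1/2880 = -1/4032
⇒ 3j(2 5 5; 1 2 -3)² = 10/429, sgn -1
4πI² = N·(3j₀)²·(3jₘ)² = 500/1521
I = -1·√(0.328731/4π) = -0.16173926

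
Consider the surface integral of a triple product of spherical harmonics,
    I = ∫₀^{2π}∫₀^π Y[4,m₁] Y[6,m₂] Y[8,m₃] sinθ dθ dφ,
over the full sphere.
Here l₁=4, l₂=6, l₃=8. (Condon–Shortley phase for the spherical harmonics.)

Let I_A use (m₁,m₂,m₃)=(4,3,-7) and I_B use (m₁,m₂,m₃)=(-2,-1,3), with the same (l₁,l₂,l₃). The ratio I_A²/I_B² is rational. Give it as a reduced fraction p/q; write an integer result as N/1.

Same 4,6,8: normalisation and zero-m 3j drop out of the ratio.
A: Δ: 2! 6! 10! / 19! → 1/23279256; sum: t=0:+1/522547200 = 1/522547200; 3j²(4 6 8; 4 3 -7) = Δ·Π!·Σ² = 35/1938  (sign -1)
B: Δ: 2! 6! 10! / 19! → 1/23279256; sum: t=0:+1/20736000 t=1:−1/2073600 t=2:+1/2903040 = -13/145152000; 3j²(4 6 8; -2 -1 3) = Δ·Π!·Σ² = 13/9044  (sign +1)
I_A²/I_B² = (35/1938)/(13/9044) = 490/39

490/39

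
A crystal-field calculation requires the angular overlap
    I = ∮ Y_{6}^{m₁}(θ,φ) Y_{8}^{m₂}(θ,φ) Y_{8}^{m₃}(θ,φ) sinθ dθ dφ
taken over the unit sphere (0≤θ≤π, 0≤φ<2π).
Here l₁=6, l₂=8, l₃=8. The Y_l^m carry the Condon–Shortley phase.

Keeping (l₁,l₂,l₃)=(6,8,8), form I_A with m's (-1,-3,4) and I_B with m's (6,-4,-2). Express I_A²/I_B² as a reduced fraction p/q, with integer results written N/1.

25/432

l's match ⇒ only the (l;m) 3-j factors differ between A and B.
A: triangle coeff Δ(6,8,8) = 1/13742520792; Σ_t [1,5]: t=1:−1/1492992000 t=2:+1/174182400 t=3:−1/139345920 t=4:+1/627056640 t=5:−1/20901888000 = -1/1791590400; (3j)²=875/1158924 [(6 8 8; -1 -3 4)], sign=-1
B: triangle coeff Δ(6,8,8) = 1/13742520792; Σ_t [0,0]: t=0:+1/8957952000 = 1/8957952000; (3j)²=1260/96577 [(6 8 8; 6 -4 -2)], sign=+1
I_A²/I_B² = (875/1158924)/(1260/96577) = 25/432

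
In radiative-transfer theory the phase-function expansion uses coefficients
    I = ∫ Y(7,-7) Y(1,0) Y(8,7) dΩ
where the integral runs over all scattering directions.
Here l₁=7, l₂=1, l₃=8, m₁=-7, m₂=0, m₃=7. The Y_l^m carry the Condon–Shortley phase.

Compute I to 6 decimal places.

m-sum 0 ✓  L=16 even ✓  6≤8≤8 ✓
Π(2lᵢ+1) = 15×3×17 = 765
triangle coeff Δ(7,1,8) = 1/2040
Σ_t [0,0]: t=0:+1/25401600 = 1/25401600
(3j)²=8/255 [(7 1 8; 0 0 0)], sign=+1
Σ_t [0,0]: t=0:+1/87178291200 = 1/87178291200
(3j)²=1/136 [(7 1 8; -7 0 7)], sign=-1
⇒ 4πI² = 3/17
I = (-1)√(3/17/(4π)) = -0.11850352

-0.118504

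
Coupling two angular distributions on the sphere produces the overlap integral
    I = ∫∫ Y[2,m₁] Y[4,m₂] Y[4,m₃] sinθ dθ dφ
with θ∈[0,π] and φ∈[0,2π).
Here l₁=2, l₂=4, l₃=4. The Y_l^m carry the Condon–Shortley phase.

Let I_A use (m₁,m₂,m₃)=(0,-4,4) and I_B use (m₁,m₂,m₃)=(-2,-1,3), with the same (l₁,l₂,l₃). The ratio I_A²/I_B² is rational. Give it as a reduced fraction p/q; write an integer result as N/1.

56/27

Shared (l₁,l₂,l₃)=(2,4,4): N and (l;000)² cancel in I_A²/I_B².
A: Δ = 2!·2!·6!/11! = 1/13860; Racah Σ t=0..0: t=0:+1/2880 = 1/2880; ⇒ 3j(2 4 4; 0 -4 4)² = 28/495, sgn +1
B: Δ = 2!·2!·6!/11! = 1/13860; Racah Σ t=2..2: t=2:+1/480 = 1/480; ⇒ 3j(2 4 4; -2 -1 3)² = 3/110, sgn -1
I_A²/I_B² = (28/495)/(3/110) = 56/27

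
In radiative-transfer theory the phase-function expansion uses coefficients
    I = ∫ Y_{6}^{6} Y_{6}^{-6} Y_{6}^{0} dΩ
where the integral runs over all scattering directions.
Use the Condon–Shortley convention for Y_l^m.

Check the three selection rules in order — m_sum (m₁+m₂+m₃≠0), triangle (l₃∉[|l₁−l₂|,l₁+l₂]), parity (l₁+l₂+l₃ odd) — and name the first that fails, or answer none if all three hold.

none

azimuthal sum: 6 − 6 + 0 = 0  ✓
0 ≤ 6 ≤ 12 (triangle on l)  ✓
L = 6 + 6 + 6 = 18 (even)  ✓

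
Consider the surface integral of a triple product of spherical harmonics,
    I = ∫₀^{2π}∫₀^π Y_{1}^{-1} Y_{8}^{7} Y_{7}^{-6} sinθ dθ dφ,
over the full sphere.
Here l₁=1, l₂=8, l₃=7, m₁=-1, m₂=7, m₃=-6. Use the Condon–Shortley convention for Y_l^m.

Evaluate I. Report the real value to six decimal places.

-0.313531

Rules hold: Σm=0, L=16 even, 7≤7≤9.
N = 3·17·15 = 765
Δ = 2!·0!·14!/17! = 1/2040
Racah Σ t=1..1: t=1:−1/25401600 = -1/25401600
⇒ 3j(1 8 7; 0 0 0)² = 8/255, sgn +1
Racah Σ t=2..2: t=2:+1/12454041600 = 1/12454041600
⇒ 3j(1 8 7; -1 7 -6)² = 7/136, sgn -1
4πI² = N·(3j₀)²·(3jₘ)² = 21/17
I = -1·√(1.23529/4π) = -0.31353083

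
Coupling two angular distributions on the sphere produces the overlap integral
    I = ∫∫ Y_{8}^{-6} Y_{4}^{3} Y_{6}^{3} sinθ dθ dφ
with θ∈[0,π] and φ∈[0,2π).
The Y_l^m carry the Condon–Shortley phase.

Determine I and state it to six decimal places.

m-sum 0 ✓  L=18 even ✓  4≤6≤12 ✓
Π(2lᵢ+1) = 17×9×13 = 1989
triangle coeff Δ(8,4,6) = 1/23279256
Σ_t [2,4]: t=2:+1/1658880 t=3:−1/518400 t=4:+1/1658880 = -1/1382400
(3j)²=504/46189 [(8 4 6; 0 0 0)], sign=-1
Σ_t [5,6]: t=5:−1/87091200 t=6:+1/58060800 = 1/174182400
(3j)²=7/2584 [(8 4 6; -6 3 3)], sign=-1
⇒ 4πI² = 3969/67507
I = (+1)√(3969/67507/(4π)) = 0.06840081

0.068401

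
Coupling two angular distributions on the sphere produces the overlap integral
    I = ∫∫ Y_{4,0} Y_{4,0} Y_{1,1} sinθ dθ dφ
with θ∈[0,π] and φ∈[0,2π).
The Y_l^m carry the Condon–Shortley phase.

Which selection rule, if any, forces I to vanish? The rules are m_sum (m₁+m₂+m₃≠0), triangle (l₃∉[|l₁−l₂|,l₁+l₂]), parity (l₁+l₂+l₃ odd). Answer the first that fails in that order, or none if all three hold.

Σmᵢ = 1  ✗
l₃∈[|l₁−l₂|,l₁+l₂]=[0,8], have l₃=1
Σlᵢ = 9 ⇒ odd

m_sum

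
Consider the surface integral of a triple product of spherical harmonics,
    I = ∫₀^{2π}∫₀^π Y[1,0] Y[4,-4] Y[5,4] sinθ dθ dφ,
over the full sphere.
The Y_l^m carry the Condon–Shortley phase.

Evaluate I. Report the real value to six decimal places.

Rules hold: Σm=0, L=10 even, 3≤5≤5.
N = 3·9·11 = 297
Δ = 0!·2!·8!/11! = 1/495
Racah Σ t=0..0: t=0:+1/576 = 1/576
⇒ 3j(1 4 5; 0 0 0)² = 5/99, sgn -1
Racah Σ t=0..0: t=0:+1/40320 = 1/40320
⇒ 3j(1 4 5; 0 -4 4)² = 1/55, sgn -1
4πI² = N·(3j₀)²·(3jₘ)² = 3/11
I = +1·√(0.272727/4π) = 0.14731920

0.147319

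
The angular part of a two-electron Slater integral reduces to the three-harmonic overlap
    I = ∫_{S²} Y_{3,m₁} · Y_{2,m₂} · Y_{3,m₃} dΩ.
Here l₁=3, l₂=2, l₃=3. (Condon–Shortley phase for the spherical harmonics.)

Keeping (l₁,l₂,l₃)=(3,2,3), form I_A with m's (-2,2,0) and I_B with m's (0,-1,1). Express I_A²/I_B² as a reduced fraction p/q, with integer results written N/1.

l's match ⇒ only the (l;m) 3-j factors differ between A and B.
A: triangle coeff Δ(3,2,3) = 1/3780; Σ_t [2,2]: t=2:+1/24 = 1/24; (3j)²=1/21 [(3 2 3; -2 2 0)], sign=-1
B: triangle coeff Δ(3,2,3) = 1/3780; Σ_t [0,1]: t=0:+1/12 t=1:−1/8 = -1/24; (3j)²=1/210 [(3 2 3; 0 -1 1)], sign=-1
I_A²/I_B² = (1/21)/(1/210) = 10/1

10/1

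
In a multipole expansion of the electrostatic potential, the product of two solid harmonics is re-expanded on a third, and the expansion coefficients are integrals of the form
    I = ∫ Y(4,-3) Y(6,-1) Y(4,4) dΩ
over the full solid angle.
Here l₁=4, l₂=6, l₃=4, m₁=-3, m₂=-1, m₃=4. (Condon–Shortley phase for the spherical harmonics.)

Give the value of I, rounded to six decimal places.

Checks pass: Σm=0; 14 even; l₃=4∈[2,10].
(2·4+1)(2·6+1)(2·4+1) = 1053
Δ: 6! 2! 6! / 15! → 1/1261260
sum: t=2:+1/4608 t=3:−1/1296 t=4:+1/4608 = -7/20736
3j²(4 6 4; 0 0 0) = Δ·Π!·Σ² = 20/1287  (sign -1)
sum: t=5:−1/172800 = -1/172800
3j²(4 6 4; -3 -1 4) = Δ·Π!·Σ² = 7/2145  (sign -1)
combine: 4πI² = 1053·20/1287·7/2145 = 84/1573
take √, sign +1: I = 0.06518840

0.065188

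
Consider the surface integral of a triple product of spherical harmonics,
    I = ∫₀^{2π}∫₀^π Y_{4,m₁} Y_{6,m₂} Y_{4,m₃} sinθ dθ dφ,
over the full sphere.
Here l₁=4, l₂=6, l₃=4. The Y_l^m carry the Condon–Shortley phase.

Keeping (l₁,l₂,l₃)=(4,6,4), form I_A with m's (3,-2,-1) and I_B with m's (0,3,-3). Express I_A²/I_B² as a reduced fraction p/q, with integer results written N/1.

9/5

l's match ⇒ only the (l;m) 3-j factors differ between A and B.
A: triangle coeff Δ(4,6,4) = 1/1261260; Σ_t [0,1]: t=0:+1/34560 t=1:−1/8640 = -1/11520; (3j)²=3/143 [(4 6 4; 3 -2 -1)], sign=+1
B: triangle coeff Δ(4,6,4) = 1/1261260; Σ_t [3,4]: t=3:−1/25920 t=4:+1/11520 = 1/20736; (3j)²=5/429 [(4 6 4; 0 3 -3)], sign=-1
I_A²/I_B² = (3/143)/(5/429) = 9/5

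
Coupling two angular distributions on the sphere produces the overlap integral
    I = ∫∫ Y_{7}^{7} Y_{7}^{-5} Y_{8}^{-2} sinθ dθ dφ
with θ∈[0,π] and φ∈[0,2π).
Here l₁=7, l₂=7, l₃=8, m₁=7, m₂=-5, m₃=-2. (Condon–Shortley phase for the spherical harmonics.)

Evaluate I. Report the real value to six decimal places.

-0.101951

m-sum 0 ✓  L=22 even ✓  0≤8≤14 ✓
Π(2lᵢ+1) = 15×15×17 = 3825
triangle coeff Δ(7,7,8) = 1/22086194130
Σ_t [0,6]: t=0:+1/18289152000 t=1:−1/248832000 t=2:+1/24883200 t=3:−1/11943936 t=4:+1/24883200 t=5:−1/248832000 t=6:+1/18289152000 = -11/975421440
(3j)²=1750/289731 [(7 7 8; 0 0 0)], sign=-1
Σ_t [0,0]: t=0:+1/41803776000 = 1/41803776000
(3j)²=42/7429 [(7 7 8; 7 -5 -2)], sign=+1
⇒ 4πI² = 5512500/42204149
I = (-1)√(5512500/42204149/(4π)) = -0.10195107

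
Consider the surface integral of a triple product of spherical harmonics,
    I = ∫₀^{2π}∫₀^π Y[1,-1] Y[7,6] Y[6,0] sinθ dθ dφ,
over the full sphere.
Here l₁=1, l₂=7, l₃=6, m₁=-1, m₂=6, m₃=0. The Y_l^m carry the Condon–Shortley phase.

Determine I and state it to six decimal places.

-1 + 6 + 0 = 5 ≠ 0: azimuthal integral kills it; I = 0

0.000000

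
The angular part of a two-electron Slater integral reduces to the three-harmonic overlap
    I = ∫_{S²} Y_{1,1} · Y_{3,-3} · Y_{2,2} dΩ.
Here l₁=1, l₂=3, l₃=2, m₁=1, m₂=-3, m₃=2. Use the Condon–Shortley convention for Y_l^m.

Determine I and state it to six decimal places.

-0.319865

Rules hold: Σm=0, L=6 even, 2≤2≤4.
N = 3·7·5 = 105
Δ = 2!·0!·4!/7! = 1/105
Racah Σ t=1..1: t=1:−1/4 = -1/4
⇒ 3j(1 3 2; 0 0 0)² = 3/35, sgn -1
Racah Σ t=0..0: t=0:+1/48 = 1/48
⇒ 3j(1 3 2; 1 -3 2)² = 1/7, sgn +1
4πI² = N·(3j₀)²·(3jₘ)² = 9/7
I = -1·√(1.28571/4π) = -0.31986543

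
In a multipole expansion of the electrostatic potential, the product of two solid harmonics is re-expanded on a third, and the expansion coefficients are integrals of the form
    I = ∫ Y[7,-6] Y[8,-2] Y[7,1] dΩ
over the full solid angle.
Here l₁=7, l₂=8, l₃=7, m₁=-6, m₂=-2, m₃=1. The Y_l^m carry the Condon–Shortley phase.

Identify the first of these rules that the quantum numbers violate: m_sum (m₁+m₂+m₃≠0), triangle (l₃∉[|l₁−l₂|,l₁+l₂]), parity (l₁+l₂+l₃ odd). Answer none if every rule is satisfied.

m_sum

m₁+m₂+m₃ = -6 − 2 + 1 = -7  ✗
triangle: |7−8|=1 ≤ l₃=7 ≤ 7+8=15
parity: l₁+l₂+l₃ = 22 is even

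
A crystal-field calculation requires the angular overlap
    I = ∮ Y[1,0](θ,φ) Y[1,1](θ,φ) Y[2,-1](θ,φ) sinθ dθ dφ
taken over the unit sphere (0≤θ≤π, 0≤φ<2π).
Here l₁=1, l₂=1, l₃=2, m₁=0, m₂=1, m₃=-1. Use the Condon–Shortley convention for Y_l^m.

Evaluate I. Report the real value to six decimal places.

Rules hold: Σm=0, L=4 even, 0≤2≤2.
N = 3·3·5 = 45
Δ = 0!·2!·2!/5! = 1/30
Racah Σ t=0..0: t=0:+1/1 = 1/1
⇒ 3j(1 1 2; 0 0 0)² = 2/15, sgn +1
Racah Σ t=0..0: t=0:+1/2 = 1/2
⇒ 3j(1 1 2; 0 1 -1)² = 1/10, sgn -1
4πI² = N·(3j₀)²·(3jₘ)² = 3/5
I = -1·√(0.6/4π) = -0.21850969

-0.218510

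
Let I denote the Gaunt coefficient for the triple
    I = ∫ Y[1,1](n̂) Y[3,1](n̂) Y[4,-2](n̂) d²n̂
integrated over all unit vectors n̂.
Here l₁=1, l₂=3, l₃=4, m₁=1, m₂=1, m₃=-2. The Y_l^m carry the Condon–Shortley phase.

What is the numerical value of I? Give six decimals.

m-sum 0 ✓  L=8 even ✓  2≤4≤4 ✓
Π(2lᵢ+1) = 3×7×9 = 189
triangle coeff Δ(1,3,4) = 1/252
Σ_t [0,0]: t=0:+1/36 = 1/36
(3j)²=4/63 [(1 3 4; 0 0 0)], sign=+1
Σ_t [0,0]: t=0:+1/96 = 1/96
(3j)²=5/84 [(1 3 4; 1 1 -2)], sign=+1
⇒ 4πI² = 5/7
I = (+1)√(5/7/(4π)) = 0.23841361

0.238414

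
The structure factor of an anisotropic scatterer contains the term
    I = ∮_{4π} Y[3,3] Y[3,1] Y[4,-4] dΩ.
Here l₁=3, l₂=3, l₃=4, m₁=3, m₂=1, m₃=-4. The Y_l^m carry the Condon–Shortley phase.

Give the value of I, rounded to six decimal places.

m-sum 0 ✓  L=10 even ✓  0≤4≤6 ✓
Π(2lᵢ+1) = 7×7×9 = 441
triangle coeff Δ(3,3,4) = 1/34650
Σ_t [0,2]: t=0:+1/72 t=1:−1/16 t=2:+1/72 = -5/144
(3j)²=2/77 [(3 3 4; 0 0 0)], sign=-1
Σ_t [0,0]: t=0:+1/1152 = 1/1152
(3j)²=1/33 [(3 3 4; 3 1 -4)], sign=+1
⇒ 4πI² = 42/121
I = (-1)√(42/121/(4π)) = -0.16619847

-0.166198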